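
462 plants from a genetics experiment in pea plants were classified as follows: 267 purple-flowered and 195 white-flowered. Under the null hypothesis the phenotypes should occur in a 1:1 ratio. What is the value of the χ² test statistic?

11.221

Under the 1:1 hypothesis (Σ ratio = 2, N = 462):
  purple-flowered: 462 × 1/2 = 231
  white-flowered: 462 × 1/2 = 231
χ² = Σ (O − E)² / E
  purple-flowered: (267 − 231)² / 231 = 5.6104
  white-flowered: (195 − 231)² / 231 = 5.6104
χ² = 5.6104 + 5.6104 = 11.2208 ≈ 11.221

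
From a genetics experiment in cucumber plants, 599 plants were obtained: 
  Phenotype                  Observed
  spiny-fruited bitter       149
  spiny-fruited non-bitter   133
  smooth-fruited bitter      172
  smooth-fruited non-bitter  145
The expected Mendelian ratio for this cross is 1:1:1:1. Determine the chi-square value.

The 1:1:1:1 ratio has 4 parts, so with N = 599 the expected counts are:
  spiny-fruited bitter: 599 × 1/4 = 149.75
  spiny-fruited non-bitter: 599 × 1/4 = 149.75
  smooth-fruited bitter: 599 × 1/4 = 149.75
  smooth-fruited non-bitter: 599 × 1/4 = 149.75
χ² = Σ (O − E)² / E
  spiny-fruited bitter: (149 − 149.75)² / 149.75 = 0.0038
  spiny-fruited non-bitter: (133 − 149.75)² / 149.75 = 1.8735
  smooth-fruited bitter: (172 − 149.75)² / 149.75 = 3.3059
  smooth-fruited non-bitter: (145 − 149.75)² / 149.75 = 0.1507
χ² = 0.0038 + 1.8735 + 3.3059 + 0.1507 = 5.3339 ≈ 5.334

5.334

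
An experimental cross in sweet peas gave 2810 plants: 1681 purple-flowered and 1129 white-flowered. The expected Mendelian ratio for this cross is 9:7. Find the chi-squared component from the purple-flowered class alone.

6.374

Under the 9:7 hypothesis (Σ ratio = 16, N = 2810):
  purple-flowered: 2810 × 9/16 = 1580.625
  white-flowered: 2810 × 7/16 = 1229.375
Contribution of purple-flowered: (1681 − 1580.625)² / 1580.625 = 6.3741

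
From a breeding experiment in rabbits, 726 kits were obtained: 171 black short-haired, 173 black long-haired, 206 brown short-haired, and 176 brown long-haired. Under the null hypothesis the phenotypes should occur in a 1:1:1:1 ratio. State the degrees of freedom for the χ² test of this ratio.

A goodness-of-fit test with 4 phenotype classes has df = 4 − 1 = 3.

3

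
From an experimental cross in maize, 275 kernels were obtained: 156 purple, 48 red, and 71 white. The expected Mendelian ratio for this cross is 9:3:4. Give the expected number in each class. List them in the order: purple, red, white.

154.6875, 51.5625, 68.75

The 9:3:4 ratio has 16 parts, so with N = 275 the expected counts are:
  purple: 275 × 9/16 = 154.6875
  red: 275 × 3/16 = 51.5625
  white: 275 × 4/16 = 68.75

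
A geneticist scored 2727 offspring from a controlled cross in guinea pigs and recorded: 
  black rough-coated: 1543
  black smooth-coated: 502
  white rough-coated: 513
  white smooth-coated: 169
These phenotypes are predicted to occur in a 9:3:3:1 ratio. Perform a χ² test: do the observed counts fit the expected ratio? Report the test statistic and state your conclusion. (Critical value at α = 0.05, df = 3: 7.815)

0.241; consistent

Under the 9:3:3:1 hypothesis (Σ ratio = 16, N = 2727):
  black rough-coated: 2727 × 9/16 = 1533.9375
  black smooth-coated: 2727 × 3/16 = 511.3125
  white rough-coated: 2727 × 3/16 = 511.3125
  white smooth-coated: 2727 × 1/16 = 170.4375
χ² = Σ (O − E)² / E
  black rough-coated: (1543 − 1533.9375)² / 1533.9375 = 0.0535
  black smooth-coated: (502 − 511.3125)² / 511.3125 = 0.1696
  white rough-coated: (513 − 511.3125)² / 511.3125 = 0.0056
  white smooth-coated: (169 − 170.4375)² / 170.4375 = 0.0121
χ² = 0.0535 + 0.1696 + 0.0056 + 0.0121 = 0.2408 ≈ 0.241
Degrees of freedom = 4 − 1 = 3; critical value at α = 0.05 is 7.815.
Since 0.241 < 7.815, we fail to reject the null hypothesis — the data are consistent with the 9:3:3:1 ratio.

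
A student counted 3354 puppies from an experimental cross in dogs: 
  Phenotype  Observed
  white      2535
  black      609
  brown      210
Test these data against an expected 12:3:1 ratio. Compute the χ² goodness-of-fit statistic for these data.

Under the 12:3:1 hypothesis (Σ ratio = 16, N = 3354):
  white: 3354 × 12/16 = 2515.5
  black: 3354 × 3/16 = 628.875
  brown: 3354 × 1/16 = 209.625
χ² = Σ (O − E)² / E
  white: (2535 − 2515.5)² / 2515.5 = 0.1512
  black: (609 − 628.875)² / 628.875 = 0.6281
  brown: (210 − 209.625)² / 209.625 = 0.0007
χ² = 0.1512 + 0.6281 + 0.0007 = 0.780

0.780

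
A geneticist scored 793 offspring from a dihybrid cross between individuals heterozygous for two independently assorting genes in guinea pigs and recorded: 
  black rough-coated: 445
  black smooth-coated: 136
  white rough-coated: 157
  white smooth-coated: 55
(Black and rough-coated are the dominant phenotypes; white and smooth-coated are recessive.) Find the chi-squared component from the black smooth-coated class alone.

A dihybrid F₂ with independent assortment and complete dominance at both loci gives a 9:3:3:1 phenotypic ratio.
The 9:3:3:1 ratio has 16 parts, so with N = 793 the expected counts are:
  black rough-coated: 793 × 9/16 = 446.0625
  black smooth-coated: 793 × 3/16 = 148.6875
  white rough-coated: 793 × 3/16 = 148.6875
  white smooth-coated: 793 × 1/16 = 49.5625
Contribution of black smooth-coated: (136 − 148.6875)² / 148.6875 = 1.0826

1.083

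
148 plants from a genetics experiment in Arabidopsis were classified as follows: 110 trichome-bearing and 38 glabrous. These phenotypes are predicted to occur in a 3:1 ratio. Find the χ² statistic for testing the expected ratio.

0.036

Total ratio parts = 4. Expected numbers out of 148:
  trichome-bearing: 148 × 3/4 = 111
  glabrous: 148 × 1/4 = 37
χ² = Σ (O − E)² / E
  trichome-bearing: (110 − 111)² / 111 = 0.0090
  glabrous: (38 − 37)² / 37 = 0.0270
χ² = 0.0090 + 0.0270 = 0.036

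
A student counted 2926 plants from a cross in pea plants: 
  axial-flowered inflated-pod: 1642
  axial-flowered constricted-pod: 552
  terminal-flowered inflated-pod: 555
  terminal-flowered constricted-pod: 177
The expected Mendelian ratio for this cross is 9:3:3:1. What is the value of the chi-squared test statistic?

Expected counts for N = 2926 under a 9:3:3:1 ratio (total parts = 16):
  axial-flowered inflated-pod: 2926 × 9/16 = 1645.875
  axial-flowered constricted-pod: 2926 × 3/16 = 548.625
  terminal-flowered inflated-pod: 2926 × 3/16 = 548.625
  terminal-flowered constricted-pod: 2926 × 1/16 = 182.875
χ² = Σ (O − E)² / E
  axial-flowered inflated-pod: (1642 − 1645.875)² / 1645.875 = 0.0091
  axial-flowered constricted-pod: (552 − 548.625)² / 548.625 = 0.0208
  terminal-flowered inflated-pod: (555 − 548.625)² / 548.625 = 0.0741
  terminal-flowered constricted-pod: (177 − 182.875)² / 182.875 = 0.1887
χ² = 0.0091 + 0.0208 + 0.0741 + 0.1887 = 0.2927 ≈ 0.293

0.293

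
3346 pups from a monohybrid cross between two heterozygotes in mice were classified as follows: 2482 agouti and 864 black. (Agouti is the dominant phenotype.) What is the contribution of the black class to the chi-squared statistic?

For a monohybrid cross between heterozygotes with complete dominance, the expected phenotypic ratio is 3:1.
Total ratio parts = 4. Expected numbers out of 3346:
  agouti: 3346 × 3/4 = 2509.5
  black: 3346 × 1/4 = 836.5
Contribution of black: (864 − 836.5)² / 836.5 = 0.9041

0.904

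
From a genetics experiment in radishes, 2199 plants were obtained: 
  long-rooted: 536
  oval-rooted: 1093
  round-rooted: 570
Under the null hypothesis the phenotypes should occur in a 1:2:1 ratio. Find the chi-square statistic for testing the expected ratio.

1.128

Total ratio parts = 4. Expected numbers out of 2199:
  long-rooted: 2199 × 1/4 = 549.75
  oval-rooted: 2199 × 2/4 = 1099.5
  round-rooted: 2199 × 1/4 = 549.75
χ² = Σ (O − E)² / E
  long-rooted: (536 − 549.75)² / 549.75 = 0.3439
  oval-rooted: (1093 − 1099.5)² / 1099.5 = 0.0384
  round-rooted: (570 − 549.75)² / 549.75 = 0.7459
χ² = 0.3439 + 0.0384 + 0.7459 = 1.1282 ≈ 1.128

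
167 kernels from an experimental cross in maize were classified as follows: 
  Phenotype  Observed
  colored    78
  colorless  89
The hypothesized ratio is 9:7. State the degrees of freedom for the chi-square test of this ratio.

A goodness-of-fit test with 2 phenotype classes has df = 2 − 1 = 1.

1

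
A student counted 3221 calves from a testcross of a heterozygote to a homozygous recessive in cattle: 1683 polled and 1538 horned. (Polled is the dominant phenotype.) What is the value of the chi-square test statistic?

6.527

A testcross of a heterozygote (Aa × aa) gives a 1:1 phenotypic ratio.
The 1:1 ratio has 2 parts, so with N = 3221 the expected counts are:
  polled: 3221 × 1/2 = 1610.5
  horned: 3221 × 1/2 = 1610.5
χ² = Σ (O − E)² / E
  polled: (1683 − 1610.5)² / 1610.5 = 3.2637
  horned: (1538 − 1610.5)² / 1610.5 = 3.2637
χ² = 3.2637 + 3.2637 = 6.5274 ≈ 6.527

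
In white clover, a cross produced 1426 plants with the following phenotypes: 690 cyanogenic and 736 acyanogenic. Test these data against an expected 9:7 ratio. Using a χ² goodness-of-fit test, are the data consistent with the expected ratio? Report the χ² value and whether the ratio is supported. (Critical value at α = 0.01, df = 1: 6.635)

Expected counts for N = 1426 under a 9:7 ratio (total parts = 16):
  cyanogenic: 1426 × 9/16 = 802.125
  acyanogenic: 1426 × 7/16 = 623.875
χ² = Σ (O − E)² / E
  cyanogenic: (690 − 802.125)² / 802.125 = 15.6734
  acyanogenic: (736 − 623.875)² / 623.875 = 20.1515
χ² = 15.6734 + 20.1515 = 35.8249 ≈ 35.825
Degrees of freedom = 2 − 1 = 1; critical value at α = 0.01 is 6.635.
Since 35.825 > 6.635, we reject the null hypothesis — the data do not fit the 9:7 ratio.

35.825; not consistent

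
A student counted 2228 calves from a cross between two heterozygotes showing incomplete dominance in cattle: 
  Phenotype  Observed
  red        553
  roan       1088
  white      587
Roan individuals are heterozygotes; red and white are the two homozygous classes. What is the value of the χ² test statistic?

With incomplete dominance, a heterozygote × heterozygote cross gives a 1:2:1 phenotypic ratio.
Total ratio parts = 4. Expected numbers out of 2228:
  red: 2228 × 1/4 = 557
  roan: 2228 × 2/4 = 1114
  white: 2228 × 1/4 = 557
χ² = Σ (O − E)² / E
  red: (553 − 557)² / 557 = 0.0287
  roan: (1088 − 1114)² / 1114 = 0.6068
  white: (587 − 557)² / 557 = 1.6158
χ² = 0.0287 + 0.6068 + 1.6158 = 2.2513 ≈ 2.251

2.251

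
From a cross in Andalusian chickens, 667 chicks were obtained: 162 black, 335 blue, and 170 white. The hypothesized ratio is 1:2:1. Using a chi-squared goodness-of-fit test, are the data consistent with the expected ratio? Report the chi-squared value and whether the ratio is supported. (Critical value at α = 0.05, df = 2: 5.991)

0.205; consistent

Total ratio parts = 4. Expected numbers out of 667:
  black: 667 × 1/4 = 166.75
  blue: 667 × 2/4 = 333.5
  white: 667 × 1/4 = 166.75
χ² = Σ (O − E)² / E
  black: (162 − 166.75)² / 166.75 = 0.1353
  blue: (335 − 333.5)² / 333.5 = 0.0067
  white: (170 − 166.75)² / 166.75 = 0.0633
χ² = 0.1353 + 0.0067 + 0.0633 = 0.2053 ≈ 0.205
Degrees of freedom = 3 − 1 = 2; critical value at α = 0.05 is 5.991.
Since 0.205 < 5.991, we fail to reject the null hypothesis — the data are consistent with the 1:2:1 ratio.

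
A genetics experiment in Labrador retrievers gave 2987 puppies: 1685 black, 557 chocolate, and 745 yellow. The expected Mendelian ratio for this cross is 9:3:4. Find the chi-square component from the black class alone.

0.014

Under the 9:3:4 hypothesis (Σ ratio = 16, N = 2987):
  black: 2987 × 9/16 = 1680.1875
  chocolate: 2987 × 3/16 = 560.0625
  yellow: 2987 × 4/16 = 746.75
Contribution of black: (1685 − 1680.1875)² / 1680.1875 = 0.0138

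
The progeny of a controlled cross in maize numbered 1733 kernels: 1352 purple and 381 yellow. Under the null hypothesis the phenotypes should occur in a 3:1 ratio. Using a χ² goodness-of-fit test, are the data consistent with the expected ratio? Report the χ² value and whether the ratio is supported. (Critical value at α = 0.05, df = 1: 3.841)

The 3:1 ratio has 4 parts, so with N = 1733 the expected counts are:
  purple: 1733 × 3/4 = 1299.75
  yellow: 1733 × 1/4 = 433.25
χ² = Σ (O − E)² / E
  purple: (1352 − 1299.75)² / 1299.75 = 2.1005
  yellow: (381 − 433.25)² / 433.25 = 6.3014
χ² = 2.1005 + 6.3014 = 8.4019 ≈ 8.402
Degrees of freedom = 2 − 1 = 1; critical value at α = 0.05 is 3.841.
Since 8.402 > 3.841, we reject the null hypothesis — the data do not fit the 3:1 ratio.

8.402; not consistent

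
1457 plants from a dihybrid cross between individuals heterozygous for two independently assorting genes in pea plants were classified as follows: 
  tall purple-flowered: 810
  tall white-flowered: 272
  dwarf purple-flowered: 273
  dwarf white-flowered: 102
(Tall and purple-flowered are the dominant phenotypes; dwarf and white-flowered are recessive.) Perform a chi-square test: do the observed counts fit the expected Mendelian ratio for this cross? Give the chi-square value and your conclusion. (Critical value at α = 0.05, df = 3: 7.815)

A dihybrid F₂ with independent assortment and complete dominance at both loci gives a 9:3:3:1 phenotypic ratio.
Expected counts for N = 1457 under a 9:3:3:1 ratio (total parts = 16):
  tall purple-flowered: 1457 × 9/16 = 819.5625
  tall white-flowered: 1457 × 3/16 = 273.1875
  dwarf purple-flowered: 1457 × 3/16 = 273.1875
  dwarf white-flowered: 1457 × 1/16 = 91.0625
χ² = Σ (O − E)² / E
  tall purple-flowered: (810 − 819.5625)² / 819.5625 = 0.1116
  tall white-flowered: (272 − 273.1875)² / 273.1875 = 0.0052
  dwarf purple-flowered: (273 − 273.1875)² / 273.1875 = 0.0001
  dwarf white-flowered: (102 − 91.0625)² / 91.0625 = 1.3137
χ² = 0.1116 + 0.0052 + 0.0001 + 1.3137 = 1.4306 ≈ 1.431
Degrees of freedom = 4 − 1 = 3; critical value at α = 0.05 is 7.815.
Since 1.431 < 7.815, we fail to reject the null hypothesis — the data are consistent with the 9:3:3:1 ratio.

1.431; consistent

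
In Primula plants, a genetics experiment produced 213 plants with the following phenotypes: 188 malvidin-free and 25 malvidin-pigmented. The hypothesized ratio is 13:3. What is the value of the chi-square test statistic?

6.876

Total ratio parts = 16. Expected numbers out of 213:
  malvidin-free: 213 × 13/16 = 173.0625
  malvidin-pigmented: 213 × 3/16 = 39.9375
χ² = Σ (O − E)² / E
  malvidin-free: (188 − 173.0625)² / 173.0625 = 1.2893
  malvidin-pigmented: (25 − 39.9375)² / 39.9375 = 5.5870
χ² = 1.2893 + 5.5870 = 6.8763 ≈ 6.876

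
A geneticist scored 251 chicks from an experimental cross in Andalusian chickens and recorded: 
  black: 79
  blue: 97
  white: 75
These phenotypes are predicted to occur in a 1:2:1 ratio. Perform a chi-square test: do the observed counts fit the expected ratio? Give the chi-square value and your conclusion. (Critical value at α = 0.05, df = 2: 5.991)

13.072; not consistent

Expected counts for N = 251 under a 1:2:1 ratio (total parts = 4):
  black: 251 × 1/4 = 62.75
  blue: 251 × 2/4 = 125.5
  white: 251 × 1/4 = 62.75
χ² = Σ (O − E)² / E
  black: (79 − 62.75)² / 62.75 = 4.2082
  blue: (97 − 125.5)² / 125.5 = 6.4721
  white: (75 − 62.75)² / 62.75 = 2.3914
χ² = 4.2082 + 6.4721 + 2.3914 = 13.0717 ≈ 13.072
Degrees of freedom = 3 − 1 = 2; critical value at α = 0.05 is 5.991.
Since 13.072 > 5.991, we reject the null hypothesis — the data do not fit the 1:2:1 ratio.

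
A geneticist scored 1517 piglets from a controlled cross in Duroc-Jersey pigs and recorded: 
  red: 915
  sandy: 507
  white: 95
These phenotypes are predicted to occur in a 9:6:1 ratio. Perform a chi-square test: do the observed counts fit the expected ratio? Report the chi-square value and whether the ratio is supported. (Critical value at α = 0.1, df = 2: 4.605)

Expected counts for N = 1517 under a 9:6:1 ratio (total parts = 16):
  red: 1517 × 9/16 = 853.3125
  sandy: 1517 × 6/16 = 568.875
  white: 1517 × 1/16 = 94.8125
χ² = Σ (O − E)² / E
  red: (915 − 853.3125)² / 853.3125 = 4.4595
  sandy: (507 − 568.875)² / 568.875 = 6.7300
  white: (95 − 94.8125)² / 94.8125 = 0.0004
χ² = 4.4595 + 6.7300 + 0.0004 = 11.1899 ≈ 11.190
Degrees of freedom = 3 − 1 = 2; critical value at α = 0.1 is 4.605.
Since 11.190 > 4.605, we reject the null hypothesis — the data do not fit the 9:6:1 ratio.

11.190; not consistent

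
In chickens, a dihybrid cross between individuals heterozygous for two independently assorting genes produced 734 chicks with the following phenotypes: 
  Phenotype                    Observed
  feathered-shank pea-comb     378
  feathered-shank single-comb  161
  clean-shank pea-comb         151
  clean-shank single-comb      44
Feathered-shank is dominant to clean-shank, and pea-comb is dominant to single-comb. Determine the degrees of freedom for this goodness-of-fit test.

A dihybrid F₂ with independent assortment and complete dominance at both loci gives a 9:3:3:1 phenotypic ratio.
A goodness-of-fit test with 4 phenotype classes has df = 4 − 1 = 3.

3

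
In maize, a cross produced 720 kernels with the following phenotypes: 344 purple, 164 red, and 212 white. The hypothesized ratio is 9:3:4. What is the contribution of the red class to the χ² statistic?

6.230

Expected counts for N = 720 under a 9:3:4 ratio (total parts = 16):
  purple: 720 × 9/16 = 405
  red: 720 × 3/16 = 135
  white: 720 × 4/16 = 180
Contribution of red: (164 − 135)² / 135 = 6.2296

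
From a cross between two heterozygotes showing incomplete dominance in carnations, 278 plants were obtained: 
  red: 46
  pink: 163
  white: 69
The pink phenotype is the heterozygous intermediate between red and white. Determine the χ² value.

With incomplete dominance, a heterozygote × heterozygote cross gives a 1:2:1 phenotypic ratio.
Under the 1:2:1 hypothesis (Σ ratio = 4, N = 278):
  red: 278 × 1/4 = 69.5
  pink: 278 × 2/4 = 139
  white: 278 × 1/4 = 69.5
χ² = Σ (O − E)² / E
  red: (46 − 69.5)² / 69.5 = 7.9460
  pink: (163 − 139)² / 139 = 4.1439
  white: (69 − 69.5)² / 69.5 = 0.0036
χ² = 7.9460 + 4.1439 + 0.0036 = 12.0935 ≈ 12.094

12.094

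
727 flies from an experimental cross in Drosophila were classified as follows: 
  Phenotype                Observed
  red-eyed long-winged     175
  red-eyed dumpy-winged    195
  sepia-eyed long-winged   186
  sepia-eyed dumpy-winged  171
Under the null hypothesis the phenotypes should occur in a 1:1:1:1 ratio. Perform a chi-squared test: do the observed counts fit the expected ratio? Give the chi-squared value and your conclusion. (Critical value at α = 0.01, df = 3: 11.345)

Under the 1:1:1:1 hypothesis (Σ ratio = 4, N = 727):
  red-eyed long-winged: 727 × 1/4 = 181.75
  red-eyed dumpy-winged: 727 × 1/4 = 181.75
  sepia-eyed long-winged: 727 × 1/4 = 181.75
  sepia-eyed dumpy-winged: 727 × 1/4 = 181.75
χ² = Σ (O − E)² / E
  red-eyed long-winged: (175 − 181.75)² / 181.75 = 0.2507
  red-eyed dumpy-winged: (195 − 181.75)² / 181.75 = 0.9660
  sepia-eyed long-winged: (186 − 181.75)² / 181.75 = 0.0994
  sepia-eyed dumpy-winged: (171 − 181.75)² / 181.75 = 0.6358
χ² = 0.2507 + 0.9660 + 0.0994 + 0.6358 = 1.9519 ≈ 1.952
Degrees of freedom = 4 − 1 = 3; critical value at α = 0.01 is 11.345.
Since 1.952 < 11.345, we fail to reject the null hypothesis — the data are consistent with the 1:1:1:1 ratio.

1.952; consistent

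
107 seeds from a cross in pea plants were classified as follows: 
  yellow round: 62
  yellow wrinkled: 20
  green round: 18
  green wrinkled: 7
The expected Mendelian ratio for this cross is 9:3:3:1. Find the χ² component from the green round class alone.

0.212

Total ratio parts = 16. Expected numbers out of 107:
  yellow round: 107 × 9/16 = 60.1875
  yellow wrinkled: 107 × 3/16 = 20.0625
  green round: 107 × 3/16 = 20.0625
  green wrinkled: 107 × 1/16 = 6.6875
Contribution of green round: (18 − 20.0625)² / 20.0625 = 0.2120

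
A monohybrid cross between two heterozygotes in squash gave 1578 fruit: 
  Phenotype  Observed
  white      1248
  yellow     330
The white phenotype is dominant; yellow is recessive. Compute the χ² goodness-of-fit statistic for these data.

For a monohybrid cross between heterozygotes with complete dominance, the expected phenotypic ratio is 3:1.
Under the 3:1 hypothesis (Σ ratio = 4, N = 1578):
  white: 1578 × 3/4 = 1183.5
  yellow: 1578 × 1/4 = 394.5
χ² = Σ (O − E)² / E
  white: (1248 − 1183.5)² / 1183.5 = 3.5152
  yellow: (330 − 394.5)² / 394.5 = 10.5456
χ² = 3.5152 + 10.5456 = 14.0608 ≈ 14.061

14.061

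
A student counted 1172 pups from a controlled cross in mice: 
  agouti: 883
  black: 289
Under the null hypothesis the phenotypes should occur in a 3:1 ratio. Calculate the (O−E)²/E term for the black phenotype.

0.055

Under the 3:1 hypothesis (Σ ratio = 4, N = 1172):
  agouti: 1172 × 3/4 = 879
  black: 1172 × 1/4 = 293
Contribution of black: (289 − 293)² / 293 = 0.0546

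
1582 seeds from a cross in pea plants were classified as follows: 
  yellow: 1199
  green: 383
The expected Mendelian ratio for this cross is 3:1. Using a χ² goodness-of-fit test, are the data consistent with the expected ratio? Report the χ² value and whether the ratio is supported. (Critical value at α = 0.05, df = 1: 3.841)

Expected counts for N = 1582 under a 3:1 ratio (total parts = 4):
  yellow: 1582 × 3/4 = 1186.5
  green: 1582 × 1/4 = 395.5
χ² = Σ (O − E)² / E
  yellow: (1199 − 1186.5)² / 1186.5 = 0.1317
  green: (383 − 395.5)² / 395.5 = 0.3951
χ² = 0.1317 + 0.3951 = 0.5268 ≈ 0.527
Degrees of freedom = 2 − 1 = 1; critical value at α = 0.05 is 3.841.
Since 0.527 < 3.841, we fail to reject the null hypothesis — the data are consistent with the 3:1 ratio.

0.527; consistent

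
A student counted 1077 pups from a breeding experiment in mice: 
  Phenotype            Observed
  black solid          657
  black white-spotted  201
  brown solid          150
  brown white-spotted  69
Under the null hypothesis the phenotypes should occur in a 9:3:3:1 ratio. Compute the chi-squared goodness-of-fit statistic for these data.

17.730

The 9:3:3:1 ratio has 16 parts, so with N = 1077 the expected counts are:
  black solid: 1077 × 9/16 = 605.8125
  black white-spotted: 1077 × 3/16 = 201.9375
  brown solid: 1077 × 3/16 = 201.9375
  brown white-spotted: 1077 × 1/16 = 67.3125
χ² = Σ (O − E)² / E
  black solid: (657 − 605.8125)² / 605.8125 = 4.3250
  black white-spotted: (201 − 201.9375)² / 201.9375 = 0.0044
  brown solid: (150 − 201.9375)² / 201.9375 = 13.3581
  brown white-spotted: (69 − 67.3125)² / 67.3125 = 0.0423
χ² = 4.3250 + 0.0044 + 13.3581 + 0.0423 = 17.7298 ≈ 17.730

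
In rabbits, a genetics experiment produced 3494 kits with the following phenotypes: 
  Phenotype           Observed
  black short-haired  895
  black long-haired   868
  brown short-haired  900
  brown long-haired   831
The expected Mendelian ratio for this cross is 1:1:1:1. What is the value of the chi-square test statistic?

Expected counts for N = 3494 under a 1:1:1:1 ratio (total parts = 4):
  black short-haired: 3494 × 1/4 = 873.5
  black long-haired: 3494 × 1/4 = 873.5
  brown short-haired: 3494 × 1/4 = 873.5
  brown long-haired: 3494 × 1/4 = 873.5
χ² = Σ (O − E)² / E
  black short-haired: (895 − 873.5)² / 873.5 = 0.5292
  black long-haired: (868 − 873.5)² / 873.5 = 0.0346
  brown short-haired: (900 − 873.5)² / 873.5 = 0.8039
  brown long-haired: (831 − 873.5)² / 873.5 = 2.0678
χ² = 0.5292 + 0.0346 + 0.8039 + 2.0678 = 3.4355 ≈ 3.436

3.436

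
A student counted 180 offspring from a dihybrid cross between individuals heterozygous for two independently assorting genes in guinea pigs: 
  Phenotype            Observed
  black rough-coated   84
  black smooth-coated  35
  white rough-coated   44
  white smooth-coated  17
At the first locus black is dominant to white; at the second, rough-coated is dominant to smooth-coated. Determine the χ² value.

9.037

A dihybrid F₂ with independent assortment and complete dominance at both loci gives a 9:3:3:1 phenotypic ratio.
The 9:3:3:1 ratio has 16 parts, so with N = 180 the expected counts are:
  black rough-coated: 180 × 9/16 = 101.25
  black smooth-coated: 180 × 3/16 = 33.75
  white rough-coated: 180 × 3/16 = 33.75
  white smooth-coated: 180 × 1/16 = 11.25
χ² = Σ (O − E)² / E
  black rough-coated: (84 − 101.25)² / 101.25 = 2.9389
  black smooth-coated: (35 − 33.75)² / 33.75 = 0.0463
  white rough-coated: (44 − 33.75)² / 33.75 = 3.1130
  white smooth-coated: (17 − 11.25)² / 11.25 = 2.9389
χ² = 2.9389 + 0.0463 + 3.1130 + 2.9389 = 9.0371 ≈ 9.037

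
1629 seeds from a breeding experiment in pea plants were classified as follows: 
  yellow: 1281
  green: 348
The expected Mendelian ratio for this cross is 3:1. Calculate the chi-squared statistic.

11.494

Under the 3:1 hypothesis (Σ ratio = 4, N = 1629):
  yellow: 1629 × 3/4 = 1221.75
  green: 1629 × 1/4 = 407.25
χ² = Σ (O − E)² / E
  yellow: (1281 − 1221.75)² / 1221.75 = 2.8734
  green: (348 − 407.25)² / 407.25 = 8.6202
χ² = 2.8734 + 8.6202 = 11.4936 ≈ 11.494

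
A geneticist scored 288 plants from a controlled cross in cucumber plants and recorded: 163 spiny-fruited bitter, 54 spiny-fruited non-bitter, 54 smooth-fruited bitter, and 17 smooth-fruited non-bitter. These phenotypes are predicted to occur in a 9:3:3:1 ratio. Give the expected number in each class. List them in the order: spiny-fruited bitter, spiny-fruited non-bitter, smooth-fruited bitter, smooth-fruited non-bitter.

The 9:3:3:1 ratio has 16 parts, so with N = 288 the expected counts are:
  spiny-fruited bitter: 288 × 9/16 = 162
  spiny-fruited non-bitter: 288 × 3/16 = 54
  smooth-fruited bitter: 288 × 3/16 = 54
  smooth-fruited non-bitter: 288 × 1/16 = 18

162, 54, 54, 18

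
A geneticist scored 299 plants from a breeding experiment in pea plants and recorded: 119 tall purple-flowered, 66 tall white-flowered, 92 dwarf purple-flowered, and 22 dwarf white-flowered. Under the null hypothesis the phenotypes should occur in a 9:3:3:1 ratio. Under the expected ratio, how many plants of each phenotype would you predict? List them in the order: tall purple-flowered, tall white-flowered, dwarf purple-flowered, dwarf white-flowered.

168.1875, 56.0625, 56.0625, 18.6875

Total ratio parts = 16. Expected numbers out of 299:
  tall purple-flowered: 299 × 9/16 = 168.1875
  tall white-flowered: 299 × 3/16 = 56.0625
  dwarf purple-flowered: 299 × 3/16 = 56.0625
  dwarf white-flowered: 299 × 1/16 = 18.6875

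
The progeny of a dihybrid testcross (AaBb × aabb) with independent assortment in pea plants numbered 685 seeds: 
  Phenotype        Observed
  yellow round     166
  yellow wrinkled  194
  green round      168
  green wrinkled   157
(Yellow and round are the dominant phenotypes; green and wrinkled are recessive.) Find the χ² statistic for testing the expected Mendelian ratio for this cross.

4.431

A dihybrid testcross with independent assortment gives a 1:1:1:1 ratio.
The 1:1:1:1 ratio has 4 parts, so with N = 685 the expected counts are:
  yellow round: 685 × 1/4 = 171.25
  yellow wrinkled: 685 × 1/4 = 171.25
  green round: 685 × 1/4 = 171.25
  green wrinkled: 685 × 1/4 = 171.25
χ² = Σ (O − E)² / E
  yellow round: (166 − 171.25)² / 171.25 = 0.1609
  yellow wrinkled: (194 − 171.25)² / 171.25 = 3.0223
  green round: (168 − 171.25)² / 171.25 = 0.0617
  green wrinkled: (157 − 171.25)² / 171.25 = 1.1858
χ² = 0.1609 + 3.0223 + 0.0617 + 1.1858 = 4.4307 ≈ 4.431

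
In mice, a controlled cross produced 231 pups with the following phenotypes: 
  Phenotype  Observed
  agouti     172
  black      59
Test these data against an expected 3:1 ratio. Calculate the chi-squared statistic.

0.036

The 3:1 ratio has 4 parts, so with N = 231 the expected counts are:
  agouti: 231 × 3/4 = 173.25
  black: 231 × 1/4 = 57.75
χ² = Σ (O − E)² / E
  agouti: (172 − 173.25)² / 173.25 = 0.0090
  black: (59 − 57.75)² / 57.75 = 0.0271
χ² = 0.0090 + 0.0271 = 0.0361 ≈ 0.036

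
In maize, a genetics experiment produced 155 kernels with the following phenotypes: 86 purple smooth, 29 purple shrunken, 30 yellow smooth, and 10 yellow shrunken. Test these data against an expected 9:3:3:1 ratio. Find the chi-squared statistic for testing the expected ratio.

Expected counts for N = 155 under a 9:3:3:1 ratio (total parts = 16):
  purple smooth: 155 × 9/16 = 87.1875
  purple shrunken: 155 × 3/16 = 29.0625
  yellow smooth: 155 × 3/16 = 29.0625
  yellow shrunken: 155 × 1/16 = 9.6875
χ² = Σ (O − E)² / E
  purple smooth: (86 − 87.1875)² / 87.1875 = 0.0162
  purple shrunken: (29 − 29.0625)² / 29.0625 = 0.0001
  yellow smooth: (30 − 29.0625)² / 29.0625 = 0.0302
  yellow shrunken: (10 − 9.6875)² / 9.6875 = 0.0101
χ² = 0.0162 + 0.0001 + 0.0302 + 0.0101 = 0.0566 ≈ 0.057

0.057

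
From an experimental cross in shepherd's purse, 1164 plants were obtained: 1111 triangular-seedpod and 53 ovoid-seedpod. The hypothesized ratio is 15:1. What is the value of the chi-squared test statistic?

5.719

The 15:1 ratio has 16 parts, so with N = 1164 the expected counts are:
  triangular-seedpod: 1164 × 15/16 = 1091.25
  ovoid-seedpod: 1164 × 1/16 = 72.75
χ² = Σ (O − E)² / E
  triangular-seedpod: (1111 − 1091.25)² / 1091.25 = 0.3574
  ovoid-seedpod: (53 − 72.75)² / 72.75 = 5.3617
χ² = 0.3574 + 5.3617 = 5.7191 ≈ 5.719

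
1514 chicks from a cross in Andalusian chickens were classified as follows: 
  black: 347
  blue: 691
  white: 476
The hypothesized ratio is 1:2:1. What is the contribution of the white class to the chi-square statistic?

The 1:2:1 ratio has 4 parts, so with N = 1514 the expected counts are:
  black: 1514 × 1/4 = 378.5
  blue: 1514 × 2/4 = 757
  white: 1514 × 1/4 = 378.5
Contribution of white: (476 − 378.5)² / 378.5 = 25.1156

25.116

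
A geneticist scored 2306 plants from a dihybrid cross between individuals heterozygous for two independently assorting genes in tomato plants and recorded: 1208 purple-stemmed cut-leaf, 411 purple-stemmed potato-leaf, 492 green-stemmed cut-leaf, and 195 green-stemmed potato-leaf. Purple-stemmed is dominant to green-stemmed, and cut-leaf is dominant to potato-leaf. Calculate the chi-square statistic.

33.361

A dihybrid F₂ with independent assortment and complete dominance at both loci gives a 9:3:3:1 phenotypic ratio.
The 9:3:3:1 ratio has 16 parts, so with N = 2306 the expected counts are:
  purple-stemmed cut-leaf: 2306 × 9/16 = 1297.125
  purple-stemmed potato-leaf: 2306 × 3/16 = 432.375
  green-stemmed cut-leaf: 2306 × 3/16 = 432.375
  green-stemmed potato-leaf: 2306 × 1/16 = 144.125
χ² = Σ (O − E)² / E
  purple-stemmed cut-leaf: (1208 − 1297.125)² / 1297.125 = 6.1237
  purple-stemmed potato-leaf: (411 − 432.375)² / 432.375 = 1.0567
  green-stemmed cut-leaf: (492 − 432.375)² / 432.375 = 8.2224
  green-stemmed potato-leaf: (195 − 144.125)² / 144.125 = 17.9585
χ² = 6.1237 + 1.0567 + 8.2224 + 17.9585 = 33.3613 ≈ 33.361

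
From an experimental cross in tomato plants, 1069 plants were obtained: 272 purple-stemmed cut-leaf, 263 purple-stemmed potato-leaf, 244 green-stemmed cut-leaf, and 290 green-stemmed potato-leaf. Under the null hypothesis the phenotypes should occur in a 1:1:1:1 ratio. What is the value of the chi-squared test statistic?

4.111

Under the 1:1:1:1 hypothesis (Σ ratio = 4, N = 1069):
  purple-stemmed cut-leaf: 1069 × 1/4 = 267.25
  purple-stemmed potato-leaf: 1069 × 1/4 = 267.25
  green-stemmed cut-leaf: 1069 × 1/4 = 267.25
  green-stemmed potato-leaf: 1069 × 1/4 = 267.25
χ² = Σ (O − E)² / E
  purple-stemmed cut-leaf: (272 − 267.25)² / 267.25 = 0.0844
  purple-stemmed potato-leaf: (263 − 267.25)² / 267.25 = 0.0676
  green-stemmed cut-leaf: (244 − 267.25)² / 267.25 = 2.0227
  green-stemmed potato-leaf: (290 − 267.25)² / 267.25 = 1.9366
χ² = 0.0844 + 0.0676 + 2.0227 + 1.9366 = 4.1113 ≈ 4.111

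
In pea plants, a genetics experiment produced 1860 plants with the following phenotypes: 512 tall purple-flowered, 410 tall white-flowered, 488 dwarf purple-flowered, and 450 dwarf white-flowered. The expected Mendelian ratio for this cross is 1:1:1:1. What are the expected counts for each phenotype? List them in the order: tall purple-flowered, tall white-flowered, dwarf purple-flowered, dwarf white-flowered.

Expected counts for N = 1860 under a 1:1:1:1 ratio (total parts = 4):
  tall purple-flowered: 1860 × 1/4 = 465
  tall white-flowered: 1860 × 1/4 = 465
  dwarf purple-flowered: 1860 × 1/4 = 465
  dwarf white-flowered: 1860 × 1/4 = 465

465, 465, 465, 465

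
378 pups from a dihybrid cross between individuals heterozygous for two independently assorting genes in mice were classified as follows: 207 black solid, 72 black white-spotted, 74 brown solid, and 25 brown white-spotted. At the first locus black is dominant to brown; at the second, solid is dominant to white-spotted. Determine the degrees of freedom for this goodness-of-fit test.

3

A dihybrid F₂ with independent assortment and complete dominance at both loci gives a 9:3:3:1 phenotypic ratio.
A goodness-of-fit test with 4 phenotype classes has df = 4 − 1 = 3.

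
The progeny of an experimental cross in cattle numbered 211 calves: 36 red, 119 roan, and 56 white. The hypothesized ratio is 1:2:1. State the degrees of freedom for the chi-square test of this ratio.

A goodness-of-fit test with 3 phenotype classes has df = 3 − 1 = 2.

2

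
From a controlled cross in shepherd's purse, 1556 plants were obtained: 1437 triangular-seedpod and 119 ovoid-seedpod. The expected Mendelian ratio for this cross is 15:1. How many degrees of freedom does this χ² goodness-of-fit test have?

A goodness-of-fit test with 2 phenotype classes has df = 2 − 1 = 1.

1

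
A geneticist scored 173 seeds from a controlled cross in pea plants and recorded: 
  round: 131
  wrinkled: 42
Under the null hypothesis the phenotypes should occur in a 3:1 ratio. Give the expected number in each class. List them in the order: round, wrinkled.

129.75, 43.25

Total ratio parts = 4. Expected numbers out of 173:
  round: 173 × 3/4 = 129.75
  wrinkled: 173 × 1/4 = 43.25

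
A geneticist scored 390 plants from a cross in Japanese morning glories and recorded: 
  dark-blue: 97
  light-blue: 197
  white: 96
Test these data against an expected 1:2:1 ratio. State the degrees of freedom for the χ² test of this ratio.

A goodness-of-fit test with 3 phenotype classes has df = 3 − 1 = 2.

2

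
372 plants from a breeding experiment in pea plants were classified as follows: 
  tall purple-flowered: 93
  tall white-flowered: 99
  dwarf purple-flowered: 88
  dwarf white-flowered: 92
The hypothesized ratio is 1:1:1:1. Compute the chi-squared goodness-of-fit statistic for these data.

0.667

The 1:1:1:1 ratio has 4 parts, so with N = 372 the expected counts are:
  tall purple-flowered: 372 × 1/4 = 93
  tall white-flowered: 372 × 1/4 = 93
  dwarf purple-flowered: 372 × 1/4 = 93
  dwarf white-flowered: 372 × 1/4 = 93
χ² = Σ (O − E)² / E
  tall purple-flowered: (93 − 93)² / 93 = 0.0000
  tall white-flowered: (99 − 93)² / 93 = 0.3871
  dwarf purple-flowered: (88 − 93)² / 93 = 0.2688
  dwarf white-flowered: (92 − 93)² / 93 = 0.0108
χ² = 0.0000 + 0.3871 + 0.2688 + 0.0108 = 0.6667 ≈ 0.667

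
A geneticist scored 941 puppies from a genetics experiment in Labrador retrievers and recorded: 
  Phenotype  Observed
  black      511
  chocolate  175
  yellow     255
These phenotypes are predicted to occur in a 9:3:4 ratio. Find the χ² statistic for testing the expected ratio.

2.303

Total ratio parts = 16. Expected numbers out of 941:
  black: 941 × 9/16 = 529.3125
  chocolate: 941 × 3/16 = 176.4375
  yellow: 941 × 4/16 = 235.25
χ² = Σ (O − E)² / E
  black: (511 − 529.3125)² / 529.3125 = 0.6336
  chocolate: (175 − 176.4375)² / 176.4375 = 0.0117
  yellow: (255 − 235.25)² / 235.25 = 1.6581
χ² = 0.6336 + 0.0117 + 1.6581 = 2.3034 ≈ 2.303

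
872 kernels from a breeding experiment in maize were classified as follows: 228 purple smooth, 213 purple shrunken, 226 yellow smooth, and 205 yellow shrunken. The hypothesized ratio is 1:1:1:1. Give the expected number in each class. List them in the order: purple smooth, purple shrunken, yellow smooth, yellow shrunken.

218, 218, 218, 218

Total ratio parts = 4. Expected numbers out of 872:
  purple smooth: 872 × 1/4 = 218
  purple shrunken: 872 × 1/4 = 218
  yellow smooth: 872 × 1/4 = 218
  yellow shrunken: 872 × 1/4 = 218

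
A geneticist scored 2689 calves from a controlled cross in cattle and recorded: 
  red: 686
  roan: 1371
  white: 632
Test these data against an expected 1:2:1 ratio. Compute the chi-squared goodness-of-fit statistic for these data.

3.213

Total ratio parts = 4. Expected numbers out of 2689:
  red: 2689 × 1/4 = 672.25
  roan: 2689 × 2/4 = 1344.5
  white: 2689 × 1/4 = 672.25
χ² = Σ (O − E)² / E
  red: (686 − 672.25)² / 672.25 = 0.2812
  roan: (1371 − 1344.5)² / 1344.5 = 0.5223
  white: (632 − 672.25)² / 672.25 = 2.4099
χ² = 0.2812 + 0.5223 + 2.4099 = 3.2134 ≈ 3.213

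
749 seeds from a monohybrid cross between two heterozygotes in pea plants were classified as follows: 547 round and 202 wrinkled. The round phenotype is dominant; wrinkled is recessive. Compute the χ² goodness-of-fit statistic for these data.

1.549

For a monohybrid cross between heterozygotes with complete dominance, the expected phenotypic ratio is 3:1.
Total ratio parts = 4. Expected numbers out of 749:
  round: 749 × 3/4 = 561.75
  wrinkled: 749 × 1/4 = 187.25
χ² = Σ (O − E)² / E
  round: (547 − 561.75)² / 561.75 = 0.3873
  wrinkled: (202 − 187.25)² / 187.25 = 1.1619
χ² = 0.3873 + 1.1619 = 1.5492 ≈ 1.549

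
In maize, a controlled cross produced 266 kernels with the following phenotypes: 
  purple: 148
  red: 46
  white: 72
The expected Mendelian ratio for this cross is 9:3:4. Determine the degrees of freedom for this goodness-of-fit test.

2

A goodness-of-fit test with 3 phenotype classes has df = 3 − 1 = 2.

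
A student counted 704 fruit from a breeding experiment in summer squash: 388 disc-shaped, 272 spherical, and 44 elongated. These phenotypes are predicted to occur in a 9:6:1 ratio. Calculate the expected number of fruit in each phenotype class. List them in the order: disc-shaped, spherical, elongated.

396, 264, 44

Expected counts for N = 704 under a 9:6:1 ratio (total parts = 16):
  disc-shaped: 704 × 9/16 = 396
  spherical: 704 × 6/16 = 264
  elongated: 704 × 1/16 = 44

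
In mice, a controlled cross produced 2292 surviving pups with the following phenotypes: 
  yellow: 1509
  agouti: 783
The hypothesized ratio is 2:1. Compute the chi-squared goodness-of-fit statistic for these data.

0.709

Under the 2:1 hypothesis (Σ ratio = 3, N = 2292):
  yellow: 2292 × 2/3 = 1528
  agouti: 2292 × 1/3 = 764
χ² = Σ (O − E)² / E
  yellow: (1509 − 1528)² / 1528 = 0.2363
  agouti: (783 − 764)² / 764 = 0.4725
χ² = 0.2363 + 0.4725 = 0.7088 ≈ 0.709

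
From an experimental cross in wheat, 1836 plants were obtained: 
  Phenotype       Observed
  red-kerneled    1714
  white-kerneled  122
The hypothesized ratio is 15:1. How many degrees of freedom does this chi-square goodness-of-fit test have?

A goodness-of-fit test with 2 phenotype classes has df = 2 − 1 = 1.

1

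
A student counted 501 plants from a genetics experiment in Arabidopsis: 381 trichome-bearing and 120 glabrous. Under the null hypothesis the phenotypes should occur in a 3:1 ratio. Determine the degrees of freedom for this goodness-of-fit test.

1

A goodness-of-fit test with 2 phenotype classes has df = 2 − 1 = 1.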